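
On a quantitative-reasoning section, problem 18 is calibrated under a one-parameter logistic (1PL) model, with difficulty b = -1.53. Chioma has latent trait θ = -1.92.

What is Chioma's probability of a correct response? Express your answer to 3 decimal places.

P(θ) = 1 / (1 + exp(−(θ − b)))
Exponent: (-1.92 − (-1.53)) = -0.3900
1/(1 + e^{0.3900}) = 0.4037
P = 0.4037

0.404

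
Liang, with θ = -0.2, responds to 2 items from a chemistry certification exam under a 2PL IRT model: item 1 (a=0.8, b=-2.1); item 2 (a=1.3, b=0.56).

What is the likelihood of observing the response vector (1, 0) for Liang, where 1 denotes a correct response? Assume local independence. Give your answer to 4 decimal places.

0.5979

P(θ) = 1 / (1 + exp(−a(θ − b)))
P_1 = 1/(1+e^{-1.5200}) = 0.8205
P_2 = 1/(1+e^{0.9880}) = 0.2713
L = P_1 × (1−P_2) = 0.8205 × 0.7287 = 0.59792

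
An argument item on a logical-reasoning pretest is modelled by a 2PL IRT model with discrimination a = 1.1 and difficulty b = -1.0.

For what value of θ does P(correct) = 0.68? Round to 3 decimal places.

-0.315

P(θ) = 1 / (1 + exp(−a(θ − b)))
logit = ln(0.6800/0.3200) = 0.7538
θ = b + logit/(a) = -1.0 + 0.7538/1.1000 = -0.3148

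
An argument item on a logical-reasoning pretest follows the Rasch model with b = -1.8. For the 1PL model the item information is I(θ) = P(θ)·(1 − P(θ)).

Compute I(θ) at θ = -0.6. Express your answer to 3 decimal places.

P = 1/(1+e^{-1.2000}) = 0.7685
P(1−P) = 0.7685 × 0.2315 = 0.1779
I = P(1−P) = 0.17789

0.178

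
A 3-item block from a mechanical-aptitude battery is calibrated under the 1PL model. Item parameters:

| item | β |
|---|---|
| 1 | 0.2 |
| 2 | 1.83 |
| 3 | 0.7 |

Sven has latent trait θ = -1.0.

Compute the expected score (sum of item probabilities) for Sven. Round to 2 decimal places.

P(θ) = 1 / (1 + exp(−(θ − β)))
P_1 = 1/(1+e^{1.2000}) = 0.2315
P_2 = 1/(1+e^{2.8300}) = 0.0557
P_3 = 1/(1+e^{1.7000}) = 0.1545
E[score] = 0.2315 + 0.0557 + 0.1545 = 0.4417

0.44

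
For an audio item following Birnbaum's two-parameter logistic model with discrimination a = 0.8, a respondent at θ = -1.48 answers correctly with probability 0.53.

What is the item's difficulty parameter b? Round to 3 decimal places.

-1.630

P(θ) = 1 / (1 + exp(−a(θ − b)))
logit(0.53) = ln(0.53/0.47) = 0.1201
b = θ − logit/(a) = -1.48 − 0.1201/0.8000 = -1.6302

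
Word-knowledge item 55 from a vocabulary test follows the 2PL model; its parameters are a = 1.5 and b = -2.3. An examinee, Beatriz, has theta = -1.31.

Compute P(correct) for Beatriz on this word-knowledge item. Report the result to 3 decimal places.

0.815

P(theta) = 1 / (1 + exp(−a(theta − b)))
Exponent: 1.5 × (-1.31 − (-2.3)) = 1.4850
1/(1 + e^{-1.4850}) = 0.8153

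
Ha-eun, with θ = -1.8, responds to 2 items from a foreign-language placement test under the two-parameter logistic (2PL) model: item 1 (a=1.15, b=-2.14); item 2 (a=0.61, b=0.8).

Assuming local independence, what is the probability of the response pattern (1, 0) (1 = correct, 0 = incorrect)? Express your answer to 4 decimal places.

P(θ) = 1 / (1 + exp(−a(θ − b)))
P_1 = 1/(1+e^{-0.3910}) = 0.5965
P_2 = 1/(1+e^{1.5860}) = 0.1699
L = P_1 × (1−P_2) = 0.5965 × 0.8301 = 0.49515

0.4951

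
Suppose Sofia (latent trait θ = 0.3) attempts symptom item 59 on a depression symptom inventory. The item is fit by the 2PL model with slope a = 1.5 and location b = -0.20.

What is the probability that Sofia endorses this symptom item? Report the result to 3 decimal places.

P(θ) = 1 / (1 + exp(−a(θ − b)))
Exponent: 1.5 × (0.3 − (-0.20)) = 0.7500
1/(1 + e^{-0.7500}) = 0.6792

0.679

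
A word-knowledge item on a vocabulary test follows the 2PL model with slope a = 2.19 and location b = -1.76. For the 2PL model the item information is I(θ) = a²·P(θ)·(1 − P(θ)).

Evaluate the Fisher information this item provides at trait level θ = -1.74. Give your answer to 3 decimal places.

1.198

P = 1/(1+e^{-0.0438}) = 0.5109
P(1−P) = 0.5109 × 0.4891 = 0.2499
I = a² × P(1−P) = 2.19² × 0.2499 = 1.19845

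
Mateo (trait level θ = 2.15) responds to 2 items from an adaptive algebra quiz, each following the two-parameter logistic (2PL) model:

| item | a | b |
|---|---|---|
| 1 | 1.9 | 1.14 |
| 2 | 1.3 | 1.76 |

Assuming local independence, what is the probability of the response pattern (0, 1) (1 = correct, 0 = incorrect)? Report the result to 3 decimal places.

0.080

P(θ) = 1 / (1 + exp(−a(θ − b)))
P_1 = 1/(1+e^{-1.9190}) = 0.8720
P_2 = 1/(1+e^{-0.5070}) = 0.6241
L = (1−P_1) × P_2 = 0.1280 × 0.6241 = 0.07987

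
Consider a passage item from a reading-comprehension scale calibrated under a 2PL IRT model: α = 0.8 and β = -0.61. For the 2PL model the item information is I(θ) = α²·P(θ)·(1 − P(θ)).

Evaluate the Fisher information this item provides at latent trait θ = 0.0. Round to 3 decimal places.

P = 1/(1+e^{-0.4880}) = 0.6196
P(1−P) = 0.6196 × 0.3804 = 0.2357
I = α² × P(1−P) = 0.8² × 0.2357 = 0.15084

0.151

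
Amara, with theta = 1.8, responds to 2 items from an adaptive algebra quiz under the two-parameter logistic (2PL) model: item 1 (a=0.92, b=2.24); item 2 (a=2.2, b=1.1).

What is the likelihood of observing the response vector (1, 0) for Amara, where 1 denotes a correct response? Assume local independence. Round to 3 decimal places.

P(theta) = 1 / (1 + exp(−a(theta − b)))
P_1 = 1/(1+e^{0.4048}) = 0.4002
P_2 = 1/(1+e^{-1.5400}) = 0.8235
L = P_1 × (1−P_2) = 0.4002 × 0.1765 = 0.07064

0.071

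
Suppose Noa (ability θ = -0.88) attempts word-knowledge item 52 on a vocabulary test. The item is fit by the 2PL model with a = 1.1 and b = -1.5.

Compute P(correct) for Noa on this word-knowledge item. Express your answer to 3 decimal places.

0.664

P(θ) = 1 / (1 + exp(−a(θ − b)))
Exponent: 1.1 × (-0.88 − (-1.5)) = 0.6820
1/(1 + e^{-0.6820}) = 0.6642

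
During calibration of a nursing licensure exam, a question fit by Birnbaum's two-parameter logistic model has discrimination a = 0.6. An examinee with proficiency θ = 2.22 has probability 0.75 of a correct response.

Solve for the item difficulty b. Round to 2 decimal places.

0.39

P(θ) = 1 / (1 + exp(−a(θ − b)))
logit(0.75) = ln(0.75/0.25) = 1.0986
b = θ − logit/(a) = 2.22 − 1.0986/0.6000 = 0.3890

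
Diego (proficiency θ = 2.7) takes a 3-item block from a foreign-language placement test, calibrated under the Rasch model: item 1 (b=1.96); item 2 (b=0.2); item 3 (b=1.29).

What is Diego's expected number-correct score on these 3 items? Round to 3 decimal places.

P(θ) = 1 / (1 + exp(−(θ − b)))
P_1 = 1/(1+e^{-0.7400}) = 0.6770
P_2 = 1/(1+e^{-2.5000}) = 0.9241
P_3 = 1/(1+e^{-1.4100}) = 0.8038
E[score] = 0.6770 + 0.9241 + 0.8038 = 2.4049

2.405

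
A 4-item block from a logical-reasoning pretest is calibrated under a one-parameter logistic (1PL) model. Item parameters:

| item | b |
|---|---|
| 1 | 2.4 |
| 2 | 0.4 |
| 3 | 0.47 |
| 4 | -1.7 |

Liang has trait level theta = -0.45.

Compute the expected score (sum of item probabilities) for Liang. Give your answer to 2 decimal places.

P(theta) = 1 / (1 + exp(−(theta − b)))
P_1 = 1/(1+e^{2.8500}) = 0.0547
P_2 = 1/(1+e^{0.8500}) = 0.2994
P_3 = 1/(1+e^{0.9200}) = 0.2850
P_4 = 1/(1+e^{-1.2500}) = 0.7773
E[score] = 0.0547 + 0.2994 + 0.2850 + 0.7773 = 1.4164

1.42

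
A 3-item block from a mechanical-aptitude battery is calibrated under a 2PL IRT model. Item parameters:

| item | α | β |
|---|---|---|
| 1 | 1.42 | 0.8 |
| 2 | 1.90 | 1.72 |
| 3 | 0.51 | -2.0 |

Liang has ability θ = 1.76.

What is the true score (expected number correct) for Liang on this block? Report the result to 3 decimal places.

2.187

P(θ) = 1 / (1 + exp(−α(θ − β)))
P_1 = 1/(1+e^{-1.3632}) = 0.7963
P_2 = 1/(1+e^{-0.0760}) = 0.5190
P_3 = 1/(1+e^{-1.9176}) = 0.8719
E[score] = 0.7963 + 0.5190 + 0.8719 = 2.1871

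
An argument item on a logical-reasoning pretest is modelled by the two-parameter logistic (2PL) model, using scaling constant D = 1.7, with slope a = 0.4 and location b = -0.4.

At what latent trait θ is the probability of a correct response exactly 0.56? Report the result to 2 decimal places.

-0.05

P(θ) = 1 / (1 + exp(−D·a(θ − b)))
logit = ln(0.5600/0.4400) = 0.2412
θ = b + logit/(1.7·a) = -0.4 + 0.2412/0.6800 = -0.0453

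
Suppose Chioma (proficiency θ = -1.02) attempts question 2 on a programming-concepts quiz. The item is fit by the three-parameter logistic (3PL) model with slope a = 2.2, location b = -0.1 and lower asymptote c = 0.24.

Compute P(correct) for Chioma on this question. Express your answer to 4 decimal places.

P(θ) = c + (1 − c) · 1 / (1 + exp(−a(θ − b)))
Exponent: 2.2 × (-1.02 − (-0.1)) = -2.0240
1/(1 + e^{2.0240}) = 0.1167
P = 0.24 + 0.76 × 0.1167 = 0.3287

0.3287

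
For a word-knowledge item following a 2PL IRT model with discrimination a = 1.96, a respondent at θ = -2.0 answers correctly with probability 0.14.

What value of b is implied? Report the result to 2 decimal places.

P(θ) = 1 / (1 + exp(−a(θ − b)))
logit(0.14) = ln(0.14/0.86) = -1.8153
b = θ − logit/(a) = -2.0 − (-1.8153)/1.9600 = -1.0738

-1.07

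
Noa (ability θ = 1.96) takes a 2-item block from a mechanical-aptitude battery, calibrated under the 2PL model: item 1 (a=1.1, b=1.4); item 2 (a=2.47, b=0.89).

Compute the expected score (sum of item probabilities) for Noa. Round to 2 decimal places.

1.58

P(θ) = 1 / (1 + exp(−a(θ − b)))
P_1 = 1/(1+e^{-0.6160}) = 0.6493
P_2 = 1/(1+e^{-2.6429}) = 0.9336
E[score] = 0.6493 + 0.9336 = 1.5829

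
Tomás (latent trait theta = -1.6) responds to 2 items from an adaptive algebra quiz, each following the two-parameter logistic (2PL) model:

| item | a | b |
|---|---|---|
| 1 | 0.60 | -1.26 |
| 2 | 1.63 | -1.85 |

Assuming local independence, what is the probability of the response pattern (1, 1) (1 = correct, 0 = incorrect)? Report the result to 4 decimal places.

P(theta) = 1 / (1 + exp(−a(theta − b)))
P_1 = 1/(1+e^{0.2040}) = 0.4492
P_2 = 1/(1+e^{-0.4075}) = 0.6005
L = P_1 × P_2 = 0.4492 × 0.6005 = 0.26973

0.2697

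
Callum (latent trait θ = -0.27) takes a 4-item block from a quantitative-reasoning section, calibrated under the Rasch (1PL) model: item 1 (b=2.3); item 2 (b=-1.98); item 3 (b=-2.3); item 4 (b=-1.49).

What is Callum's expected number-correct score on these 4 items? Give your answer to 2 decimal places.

P(θ) = 1 / (1 + exp(−(θ − b)))
P_1 = 1/(1+e^{2.5700}) = 0.0711
P_2 = 1/(1+e^{-1.7100}) = 0.8468
P_3 = 1/(1+e^{-2.0300}) = 0.8839
P_4 = 1/(1+e^{-1.2200}) = 0.7721
E[score] = 0.0711 + 0.8468 + 0.8839 + 0.7721 = 2.5739

2.57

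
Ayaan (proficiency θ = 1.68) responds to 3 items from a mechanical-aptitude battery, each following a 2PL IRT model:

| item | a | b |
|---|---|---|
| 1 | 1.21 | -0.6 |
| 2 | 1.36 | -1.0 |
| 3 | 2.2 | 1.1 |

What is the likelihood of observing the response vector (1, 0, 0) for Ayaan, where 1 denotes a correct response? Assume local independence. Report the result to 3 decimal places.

0.005

P(θ) = 1 / (1 + exp(−a(θ − b)))
P_1 = 1/(1+e^{-2.7588}) = 0.9404
P_2 = 1/(1+e^{-3.6448}) = 0.9745
P_3 = 1/(1+e^{-1.2760}) = 0.7818
L = P_1 × (1−P_2) × (1−P_3) = 0.9404 × 0.0255 × 0.2182 = 0.00523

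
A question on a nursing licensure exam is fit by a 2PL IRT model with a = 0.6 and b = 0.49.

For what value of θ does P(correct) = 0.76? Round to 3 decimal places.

P(θ) = 1 / (1 + exp(−a(θ − b)))
logit = ln(0.7600/0.2400) = 1.1527
θ = b + logit/(a) = 0.49 + 1.1527/0.6000 = 2.4111

2.411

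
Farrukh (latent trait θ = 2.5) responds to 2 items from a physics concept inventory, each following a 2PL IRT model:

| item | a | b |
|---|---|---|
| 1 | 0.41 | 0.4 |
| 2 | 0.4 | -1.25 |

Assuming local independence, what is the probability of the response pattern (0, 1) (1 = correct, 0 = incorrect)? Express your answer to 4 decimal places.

P(θ) = 1 / (1 + exp(−a(θ − b)))
P_1 = 1/(1+e^{-0.8610}) = 0.7029
P_2 = 1/(1+e^{-1.5000}) = 0.8176
L = (1−P_1) × P_2 = 0.2971 × 0.8176 = 0.24293

0.2429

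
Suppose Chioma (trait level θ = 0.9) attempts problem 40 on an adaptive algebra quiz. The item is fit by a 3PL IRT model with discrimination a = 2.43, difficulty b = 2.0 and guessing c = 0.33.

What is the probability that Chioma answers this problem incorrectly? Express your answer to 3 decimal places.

P(θ) = c + (1 − c) · 1 / (1 + exp(−a(θ − b)))
Exponent: 2.43 × (0.9 − 2.0) = -2.6730
1/(1 + e^{2.6730}) = 0.0646
P = 0.33 + 0.67 × 0.0646 = 0.3733
P(incorrect) = 1 − 0.3733 = 0.6267

0.627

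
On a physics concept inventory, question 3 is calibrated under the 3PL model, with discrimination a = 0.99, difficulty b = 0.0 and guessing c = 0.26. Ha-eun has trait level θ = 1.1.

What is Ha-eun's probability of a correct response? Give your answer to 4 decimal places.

0.8137

P(θ) = c + (1 − c) · 1 / (1 + exp(−a(θ − b)))
Exponent: 0.99 × (1.1 − 0.0) = 1.0890
1/(1 + e^{-1.0890}) = 0.7482
P = 0.26 + 0.74 × 0.7482 = 0.8137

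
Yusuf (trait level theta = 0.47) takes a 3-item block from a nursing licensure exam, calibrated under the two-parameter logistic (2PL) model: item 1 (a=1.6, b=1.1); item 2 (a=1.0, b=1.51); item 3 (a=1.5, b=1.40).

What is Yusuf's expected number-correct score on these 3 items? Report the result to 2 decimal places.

0.73

P(theta) = 1 / (1 + exp(−a(theta − b)))
P_1 = 1/(1+e^{1.0080}) = 0.2674
P_2 = 1/(1+e^{1.0400}) = 0.2611
P_3 = 1/(1+e^{1.3950}) = 0.1986
E[score] = 0.2674 + 0.2611 + 0.1986 = 0.7271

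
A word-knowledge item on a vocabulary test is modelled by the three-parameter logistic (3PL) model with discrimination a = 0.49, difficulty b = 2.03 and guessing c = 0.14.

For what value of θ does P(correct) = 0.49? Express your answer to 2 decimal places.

1.26

P(θ) = c + (1 − c) · 1 / (1 + exp(−a(θ − b)))
Remove guessing floor: (0.49 − 0.14)/(1 − 0.14) = 0.4070
logit = ln(0.4070/0.5930) = -0.3765
θ = b + logit/(a) = 2.03 + (-0.3765)/0.4900 = 1.2617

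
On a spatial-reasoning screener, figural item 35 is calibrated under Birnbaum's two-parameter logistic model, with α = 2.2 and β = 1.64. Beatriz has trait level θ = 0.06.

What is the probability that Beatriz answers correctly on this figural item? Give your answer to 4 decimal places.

P(θ) = 1 / (1 + exp(−α(θ − β)))
Exponent: 2.2 × (0.06 − 1.64) = -3.4760
1/(1 + e^{3.4760}) = 0.0300

0.0300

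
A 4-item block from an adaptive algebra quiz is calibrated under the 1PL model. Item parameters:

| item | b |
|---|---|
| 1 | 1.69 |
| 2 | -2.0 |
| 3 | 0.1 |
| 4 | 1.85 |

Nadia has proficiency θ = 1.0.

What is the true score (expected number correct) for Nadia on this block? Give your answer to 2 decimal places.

P(θ) = 1 / (1 + exp(−(θ − b)))
P_1 = 1/(1+e^{0.6900}) = 0.3340
P_2 = 1/(1+e^{-3.0000}) = 0.9526
P_3 = 1/(1+e^{-0.9000}) = 0.7109
P_4 = 1/(1+e^{0.8500}) = 0.2994
E[score] = 0.3340 + 0.9526 + 0.7109 + 0.2994 = 2.2970

2.30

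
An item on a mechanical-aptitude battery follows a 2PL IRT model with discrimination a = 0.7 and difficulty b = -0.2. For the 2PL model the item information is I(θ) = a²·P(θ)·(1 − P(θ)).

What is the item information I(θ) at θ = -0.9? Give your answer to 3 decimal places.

P = 1/(1+e^{0.4900}) = 0.3799
P(1−P) = 0.3799 × 0.6201 = 0.2356
I = a² × P(1−P) = 0.7² × 0.2356 = 0.11543

0.115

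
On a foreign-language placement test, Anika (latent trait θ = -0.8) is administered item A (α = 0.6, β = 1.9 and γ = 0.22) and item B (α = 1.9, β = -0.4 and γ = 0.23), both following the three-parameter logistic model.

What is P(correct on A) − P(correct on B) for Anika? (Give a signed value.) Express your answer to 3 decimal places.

-0.126

P(θ) = γ + (1 − γ) · 1 / (1 + exp(−α(θ − β)))
P_A = 0.3489
P_B = 0.4754
P_A − P_B = -0.1265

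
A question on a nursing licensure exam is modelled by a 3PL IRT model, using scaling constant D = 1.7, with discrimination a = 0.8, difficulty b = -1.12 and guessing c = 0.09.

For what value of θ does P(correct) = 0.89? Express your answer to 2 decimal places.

P(θ) = c + (1 − c) · 1 / (1 + exp(−D·a(θ − b)))
Remove guessing floor: (0.89 − 0.09)/(1 − 0.09) = 0.8791
logit = ln(0.8791/0.1209) = 1.9841
θ = b + logit/(1.7·a) = -1.12 + 1.9841/1.3600 = 0.3389

0.34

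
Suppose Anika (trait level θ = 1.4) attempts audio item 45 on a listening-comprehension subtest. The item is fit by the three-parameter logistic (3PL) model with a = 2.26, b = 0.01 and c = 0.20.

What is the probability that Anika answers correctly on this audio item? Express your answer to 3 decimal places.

P(θ) = c + (1 − c) · 1 / (1 + exp(−a(θ − b)))
Exponent: 2.26 × (1.4 − 0.01) = 3.1414
1/(1 + e^{-3.1414}) = 0.9586
P = 0.20 + 0.80 × 0.9586 = 0.9669

0.967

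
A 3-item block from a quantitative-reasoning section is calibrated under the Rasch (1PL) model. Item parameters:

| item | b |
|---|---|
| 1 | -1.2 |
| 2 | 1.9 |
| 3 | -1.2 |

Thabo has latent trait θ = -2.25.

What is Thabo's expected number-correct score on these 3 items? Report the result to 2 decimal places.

0.53

P(θ) = 1 / (1 + exp(−(θ − b)))
P_1 = 1/(1+e^{1.0500}) = 0.2592
P_2 = 1/(1+e^{4.1500}) = 0.0155
P_3 = 1/(1+e^{1.0500}) = 0.2592
E[score] = 0.2592 + 0.0155 + 0.2592 = 0.5340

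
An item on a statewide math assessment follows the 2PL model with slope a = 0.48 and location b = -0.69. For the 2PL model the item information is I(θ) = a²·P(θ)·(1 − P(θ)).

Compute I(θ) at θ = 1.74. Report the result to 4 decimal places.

P = 1/(1+e^{-1.1664}) = 0.7625
P(1−P) = 0.7625 × 0.2375 = 0.1811
I = a² × P(1−P) = 0.48² × 0.1811 = 0.04172

0.0417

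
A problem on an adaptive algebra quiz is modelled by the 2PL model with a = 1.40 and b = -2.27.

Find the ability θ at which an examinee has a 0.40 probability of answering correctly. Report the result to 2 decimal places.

P(θ) = 1 / (1 + exp(−a(θ − b)))
logit = ln(0.4000/0.6000) = -0.4055
θ = b + logit/(a) = -2.27 + (-0.4055)/1.4000 = -2.5596

-2.56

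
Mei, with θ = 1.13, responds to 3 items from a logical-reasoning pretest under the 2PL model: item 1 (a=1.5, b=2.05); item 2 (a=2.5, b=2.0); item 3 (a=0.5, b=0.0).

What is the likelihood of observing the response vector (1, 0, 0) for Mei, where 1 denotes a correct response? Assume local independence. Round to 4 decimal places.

P(θ) = 1 / (1 + exp(−a(θ − b)))
P_1 = 1/(1+e^{1.3800}) = 0.2010
P_2 = 1/(1+e^{2.1750}) = 0.1020
P_3 = 1/(1+e^{-0.5650}) = 0.6376
L = P_1 × (1−P_2) × (1−P_3) = 0.2010 × 0.8980 × 0.3624 = 0.06541

0.0654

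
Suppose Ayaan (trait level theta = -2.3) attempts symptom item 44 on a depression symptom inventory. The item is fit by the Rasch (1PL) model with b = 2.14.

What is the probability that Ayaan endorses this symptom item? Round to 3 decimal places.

P(theta) = 1 / (1 + exp(−(theta − b)))
Exponent: (-2.3 − 2.14) = -4.4400
1/(1 + e^{4.4400}) = 0.0117
P = 0.0117

0.012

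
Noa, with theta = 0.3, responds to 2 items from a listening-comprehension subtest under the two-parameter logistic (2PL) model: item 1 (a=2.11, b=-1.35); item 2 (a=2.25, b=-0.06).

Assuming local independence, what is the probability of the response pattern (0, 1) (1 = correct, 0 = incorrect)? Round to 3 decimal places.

P(theta) = 1 / (1 + exp(−a(theta − b)))
P_1 = 1/(1+e^{-3.4815}) = 0.9702
P_2 = 1/(1+e^{-0.8100}) = 0.6921
L = (1−P_1) × P_2 = 0.0298 × 0.6921 = 0.02065

0.021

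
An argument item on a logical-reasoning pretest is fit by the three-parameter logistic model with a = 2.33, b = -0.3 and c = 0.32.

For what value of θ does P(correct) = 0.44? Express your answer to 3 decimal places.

P(θ) = c + (1 − c) · 1 / (1 + exp(−a(θ − b)))
Remove guessing floor: (0.44 − 0.32)/(1 − 0.32) = 0.1765
logit = ln(0.1765/0.8235) = -1.5404
θ = b + logit/(a) = -0.3 + (-1.5404)/2.3300 = -0.9611

-0.961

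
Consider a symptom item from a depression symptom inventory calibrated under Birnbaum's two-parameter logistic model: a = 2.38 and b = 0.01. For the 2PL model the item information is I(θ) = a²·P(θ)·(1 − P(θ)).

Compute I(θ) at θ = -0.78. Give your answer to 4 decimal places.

0.6505

P = 1/(1+e^{1.8802}) = 0.1324
P(1−P) = 0.1324 × 0.8676 = 0.1148
I = a² × P(1−P) = 2.38² × 0.1148 = 0.65053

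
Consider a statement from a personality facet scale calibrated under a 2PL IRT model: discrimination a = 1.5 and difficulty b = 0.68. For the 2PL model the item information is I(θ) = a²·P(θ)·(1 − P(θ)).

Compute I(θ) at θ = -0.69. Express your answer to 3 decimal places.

P = 1/(1+e^{2.0550}) = 0.1135
P(1−P) = 0.1135 × 0.8865 = 0.1007
I = a² × P(1−P) = 1.5² × 0.1007 = 0.22647

0.226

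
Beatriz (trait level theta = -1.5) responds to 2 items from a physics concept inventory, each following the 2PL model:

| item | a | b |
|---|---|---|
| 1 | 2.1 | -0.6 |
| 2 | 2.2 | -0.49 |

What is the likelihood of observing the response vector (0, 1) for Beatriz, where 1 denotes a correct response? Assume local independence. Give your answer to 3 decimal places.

P(theta) = 1 / (1 + exp(−a(theta − b)))
P_1 = 1/(1+e^{1.8900}) = 0.1312
P_2 = 1/(1+e^{2.2220}) = 0.0978
L = (1−P_1) × P_2 = 0.8688 × 0.0978 = 0.08496

0.085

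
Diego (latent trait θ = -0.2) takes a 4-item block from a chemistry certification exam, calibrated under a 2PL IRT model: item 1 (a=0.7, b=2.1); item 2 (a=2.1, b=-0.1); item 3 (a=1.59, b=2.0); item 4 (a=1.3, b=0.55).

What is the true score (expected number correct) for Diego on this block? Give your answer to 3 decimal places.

0.918

P(θ) = 1 / (1 + exp(−a(θ − b)))
P_1 = 1/(1+e^{1.6100}) = 0.1666
P_2 = 1/(1+e^{0.2100}) = 0.4477
P_3 = 1/(1+e^{3.4980}) = 0.0294
P_4 = 1/(1+e^{0.9750}) = 0.2739
E[score] = 0.1666 + 0.4477 + 0.0294 + 0.2739 = 0.9175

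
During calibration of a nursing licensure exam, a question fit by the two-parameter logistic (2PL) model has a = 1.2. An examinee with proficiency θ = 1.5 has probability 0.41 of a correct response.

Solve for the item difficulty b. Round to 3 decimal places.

P(θ) = 1 / (1 + exp(−a(θ − b)))
logit(0.41) = ln(0.41/0.59) = -0.3640
b = θ − logit/(a) = 1.5 − (-0.3640)/1.2000 = 1.8033

1.803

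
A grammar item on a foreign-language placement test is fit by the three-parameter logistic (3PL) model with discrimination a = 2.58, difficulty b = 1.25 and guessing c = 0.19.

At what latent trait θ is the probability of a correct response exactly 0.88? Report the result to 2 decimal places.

1.93

P(θ) = c + (1 − c) · 1 / (1 + exp(−a(θ − b)))
Remove guessing floor: (0.88 − 0.19)/(1 − 0.19) = 0.8519
logit = ln(0.8519/0.1481) = 1.7492
θ = b + logit/(a) = 1.25 + 1.7492/2.5800 = 1.9280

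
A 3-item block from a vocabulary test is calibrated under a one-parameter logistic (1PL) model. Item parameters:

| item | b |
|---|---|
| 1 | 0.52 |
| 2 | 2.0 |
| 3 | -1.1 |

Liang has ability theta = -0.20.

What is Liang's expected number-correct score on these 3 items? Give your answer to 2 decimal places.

1.14

P(theta) = 1 / (1 + exp(−(theta − b)))
P_1 = 1/(1+e^{0.7200}) = 0.3274
P_2 = 1/(1+e^{2.2000}) = 0.0998
P_3 = 1/(1+e^{-0.9000}) = 0.7109
E[score] = 0.3274 + 0.0998 + 0.7109 = 1.1381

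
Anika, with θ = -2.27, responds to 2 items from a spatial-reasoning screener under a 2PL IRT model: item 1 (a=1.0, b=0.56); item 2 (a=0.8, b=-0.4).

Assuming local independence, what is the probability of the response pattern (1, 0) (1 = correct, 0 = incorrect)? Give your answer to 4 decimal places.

P(θ) = 1 / (1 + exp(−a(θ − b)))
P_1 = 1/(1+e^{2.8300}) = 0.0557
P_2 = 1/(1+e^{1.4960}) = 0.1830
L = P_1 × (1−P_2) = 0.0557 × 0.8170 = 0.04553

0.0455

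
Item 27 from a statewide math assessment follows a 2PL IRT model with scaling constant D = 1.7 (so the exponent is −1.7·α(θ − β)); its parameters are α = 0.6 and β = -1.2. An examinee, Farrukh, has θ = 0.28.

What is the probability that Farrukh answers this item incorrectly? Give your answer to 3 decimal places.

0.181

P(θ) = 1 / (1 + exp(−D·α(θ − β)))
Exponent: 1.7 × 0.6 × (0.28 − (-1.2)) = 1.5096
1/(1 + e^{-1.5096}) = 0.8190
P = 0.8190
P(incorrect) = 1 − 0.8190 = 0.1810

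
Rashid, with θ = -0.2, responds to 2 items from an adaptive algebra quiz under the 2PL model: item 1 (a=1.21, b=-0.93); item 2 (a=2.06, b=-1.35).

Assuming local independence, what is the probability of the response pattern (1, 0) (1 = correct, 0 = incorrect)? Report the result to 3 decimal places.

0.061

P(θ) = 1 / (1 + exp(−a(θ − b)))
P_1 = 1/(1+e^{-0.8833}) = 0.7075
P_2 = 1/(1+e^{-2.3690}) = 0.9144
L = P_1 × (1−P_2) = 0.7075 × 0.0856 = 0.06054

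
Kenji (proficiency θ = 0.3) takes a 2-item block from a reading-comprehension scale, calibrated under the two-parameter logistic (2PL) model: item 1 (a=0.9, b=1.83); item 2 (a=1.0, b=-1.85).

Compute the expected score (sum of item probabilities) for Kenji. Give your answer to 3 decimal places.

1.097

P(θ) = 1 / (1 + exp(−a(θ − b)))
P_1 = 1/(1+e^{1.3770}) = 0.2015
P_2 = 1/(1+e^{-2.1500}) = 0.8957
E[score] = 0.2015 + 0.8957 = 1.0972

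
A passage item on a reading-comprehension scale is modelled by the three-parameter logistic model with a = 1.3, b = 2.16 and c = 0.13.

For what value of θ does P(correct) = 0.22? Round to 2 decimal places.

P(θ) = c + (1 − c) · 1 / (1 + exp(−a(θ − b)))
Remove guessing floor: (0.22 − 0.13)/(1 − 0.13) = 0.1034
logit = ln(0.1034/0.8966) = -2.1595
θ = b + logit/(a) = 2.16 + (-2.1595)/1.3000 = 0.4989

0.50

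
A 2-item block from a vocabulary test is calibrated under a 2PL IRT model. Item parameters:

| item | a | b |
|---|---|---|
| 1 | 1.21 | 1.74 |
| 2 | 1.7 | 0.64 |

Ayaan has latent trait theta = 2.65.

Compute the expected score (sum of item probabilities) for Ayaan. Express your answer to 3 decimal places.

P(theta) = 1 / (1 + exp(−a(theta − b)))
P_1 = 1/(1+e^{-1.1011}) = 0.7505
P_2 = 1/(1+e^{-3.4170}) = 0.9682
E[score] = 0.7505 + 0.9682 = 1.7187

1.719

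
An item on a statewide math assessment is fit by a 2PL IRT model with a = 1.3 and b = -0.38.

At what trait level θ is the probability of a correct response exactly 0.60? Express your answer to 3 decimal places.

-0.068

P(θ) = 1 / (1 + exp(−a(θ − b)))
logit = ln(0.6000/0.4000) = 0.4055
θ = b + logit/(a) = -0.38 + 0.4055/1.3000 = -0.0681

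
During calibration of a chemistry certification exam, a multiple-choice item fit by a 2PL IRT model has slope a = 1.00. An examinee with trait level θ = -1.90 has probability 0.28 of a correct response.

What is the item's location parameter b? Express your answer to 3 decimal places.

P(θ) = 1 / (1 + exp(−a(θ − b)))
logit(0.28) = ln(0.28/0.72) = -0.9445
b = θ − logit/(a) = -1.90 − (-0.9445)/1.0000 = -0.9555

-0.956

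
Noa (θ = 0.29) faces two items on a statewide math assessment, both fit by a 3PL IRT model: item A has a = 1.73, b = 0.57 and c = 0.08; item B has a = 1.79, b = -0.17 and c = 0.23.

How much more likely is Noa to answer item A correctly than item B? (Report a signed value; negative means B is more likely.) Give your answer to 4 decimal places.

-0.3344

P(θ) = c + (1 − c) · 1 / (1 + exp(−a(θ − b)))
P_A = 0.4307
P_B = 0.7651
P_A − P_B = -0.3344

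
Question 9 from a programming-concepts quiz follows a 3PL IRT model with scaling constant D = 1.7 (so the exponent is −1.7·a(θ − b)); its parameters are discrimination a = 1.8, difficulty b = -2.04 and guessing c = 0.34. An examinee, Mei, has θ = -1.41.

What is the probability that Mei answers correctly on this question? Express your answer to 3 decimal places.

P(θ) = c + (1 − c) · 1 / (1 + exp(−D·a(θ − b)))
Exponent: 1.7 × 1.8 × (-1.41 − (-2.04)) = 1.9278
1/(1 + e^{-1.9278}) = 0.8730
P = 0.34 + 0.66 × 0.8730 = 0.9162

0.916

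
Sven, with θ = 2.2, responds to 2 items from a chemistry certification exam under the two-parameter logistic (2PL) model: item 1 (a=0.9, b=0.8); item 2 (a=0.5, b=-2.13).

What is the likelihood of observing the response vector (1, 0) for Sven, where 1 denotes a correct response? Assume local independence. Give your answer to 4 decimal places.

0.0802

P(θ) = 1 / (1 + exp(−a(θ − b)))
P_1 = 1/(1+e^{-1.2600}) = 0.7790
P_2 = 1/(1+e^{-2.1650}) = 0.8971
L = P_1 × (1−P_2) = 0.7790 × 0.1029 = 0.08019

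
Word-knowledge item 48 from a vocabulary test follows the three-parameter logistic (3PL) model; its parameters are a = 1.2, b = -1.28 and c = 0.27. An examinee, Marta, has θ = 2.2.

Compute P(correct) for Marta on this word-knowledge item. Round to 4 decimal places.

P(θ) = c + (1 − c) · 1 / (1 + exp(−a(θ − b)))
Exponent: 1.2 × (2.2 − (-1.28)) = 4.1760
1/(1 + e^{-4.1760}) = 0.9849
P = 0.27 + 0.73 × 0.9849 = 0.9890

0.9890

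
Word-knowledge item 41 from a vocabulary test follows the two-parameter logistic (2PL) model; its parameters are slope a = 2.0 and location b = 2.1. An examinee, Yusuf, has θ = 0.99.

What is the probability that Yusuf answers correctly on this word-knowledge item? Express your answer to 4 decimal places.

P(θ) = 1 / (1 + exp(−a(θ − b)))
Exponent: 2.0 × (0.99 − 2.1) = -2.2200
1/(1 + e^{2.2200}) = 0.0980

0.0980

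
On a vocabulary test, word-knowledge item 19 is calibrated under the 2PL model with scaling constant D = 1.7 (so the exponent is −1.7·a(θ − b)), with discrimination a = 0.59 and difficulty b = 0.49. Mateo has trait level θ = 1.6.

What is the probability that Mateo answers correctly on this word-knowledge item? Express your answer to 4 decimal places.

P(θ) = 1 / (1 + exp(−D·a(θ − b)))
Exponent: 1.7 × 0.59 × (1.6 − 0.49) = 1.1133
1/(1 + e^{-1.1133}) = 0.7527
P = 0.7527

0.7527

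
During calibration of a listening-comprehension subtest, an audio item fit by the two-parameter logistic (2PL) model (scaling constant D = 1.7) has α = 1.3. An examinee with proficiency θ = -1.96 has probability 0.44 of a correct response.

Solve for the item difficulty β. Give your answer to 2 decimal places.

-1.85

P(θ) = 1 / (1 + exp(−D·α(θ − β)))
logit(0.44) = ln(0.44/0.56) = -0.2412
β = θ − logit/(1.7·α) = -1.96 − (-0.2412)/2.2100 = -1.8509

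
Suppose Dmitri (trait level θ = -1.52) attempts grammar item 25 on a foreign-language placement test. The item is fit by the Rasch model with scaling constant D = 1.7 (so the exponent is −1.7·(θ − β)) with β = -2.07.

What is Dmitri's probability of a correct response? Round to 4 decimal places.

P(θ) = 1 / (1 + exp(−D·(θ − β)))
Exponent: 1.7 × (-1.52 − (-2.07)) = 0.9350
1/(1 + e^{-0.9350}) = 0.7181
P = 0.7181

0.7181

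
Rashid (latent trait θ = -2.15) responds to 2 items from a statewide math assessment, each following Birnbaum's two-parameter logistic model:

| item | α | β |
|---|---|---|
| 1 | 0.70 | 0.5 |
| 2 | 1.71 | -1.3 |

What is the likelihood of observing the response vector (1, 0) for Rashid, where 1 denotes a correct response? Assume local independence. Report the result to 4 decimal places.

0.1097

P(θ) = 1 / (1 + exp(−α(θ − β)))
P_1 = 1/(1+e^{1.8550}) = 0.1353
P_2 = 1/(1+e^{1.4535}) = 0.1895
L = P_1 × (1−P_2) = 0.1353 × 0.8105 = 0.10965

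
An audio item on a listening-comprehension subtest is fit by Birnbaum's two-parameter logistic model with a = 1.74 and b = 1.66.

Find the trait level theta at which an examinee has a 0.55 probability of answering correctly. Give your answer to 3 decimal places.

1.775

P(theta) = 1 / (1 + exp(−a(theta − b)))
logit = ln(0.5500/0.4500) = 0.2007
theta = b + logit/(a) = 1.66 + 0.2007/1.7400 = 1.7753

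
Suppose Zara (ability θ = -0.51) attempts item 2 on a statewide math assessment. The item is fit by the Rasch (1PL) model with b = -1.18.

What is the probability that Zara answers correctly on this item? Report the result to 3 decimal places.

P(θ) = 1 / (1 + exp(−(θ − b)))
Exponent: (-0.51 − (-1.18)) = 0.6700
1/(1 + e^{-0.6700}) = 0.6615
P = 0.6615

0.662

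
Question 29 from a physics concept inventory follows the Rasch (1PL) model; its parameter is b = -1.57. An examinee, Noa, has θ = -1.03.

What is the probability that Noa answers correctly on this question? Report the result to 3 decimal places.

0.632

P(θ) = 1 / (1 + exp(−(θ − b)))
Exponent: (-1.03 − (-1.57)) = 0.5400
1/(1 + e^{-0.5400}) = 0.6318
P = 0.6318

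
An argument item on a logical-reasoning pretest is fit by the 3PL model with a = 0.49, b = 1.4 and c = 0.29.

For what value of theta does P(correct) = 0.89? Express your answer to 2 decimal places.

P(theta) = c + (1 − c) · 1 / (1 + exp(−a(theta − b)))
Remove guessing floor: (0.89 − 0.29)/(1 − 0.29) = 0.8451
logit = ln(0.8451/0.1549) = 1.6964
theta = b + logit/(a) = 1.4 + 1.6964/0.4900 = 4.8621

4.86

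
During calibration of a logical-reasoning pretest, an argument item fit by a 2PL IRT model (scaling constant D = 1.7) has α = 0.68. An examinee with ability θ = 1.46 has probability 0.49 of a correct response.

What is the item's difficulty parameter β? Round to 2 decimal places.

P(θ) = 1 / (1 + exp(−D·α(θ − β)))
logit(0.49) = ln(0.49/0.51) = -0.0400
β = θ − logit/(1.7·α) = 1.46 − (-0.0400)/1.1560 = 1.4946

1.49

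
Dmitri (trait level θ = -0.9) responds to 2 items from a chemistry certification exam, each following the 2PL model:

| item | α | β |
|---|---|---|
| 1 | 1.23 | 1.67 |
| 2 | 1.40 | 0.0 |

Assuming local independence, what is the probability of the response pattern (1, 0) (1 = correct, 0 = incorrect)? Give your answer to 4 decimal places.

0.0317

P(θ) = 1 / (1 + exp(−α(θ − β)))
P_1 = 1/(1+e^{3.1611}) = 0.0407
P_2 = 1/(1+e^{1.2600}) = 0.2210
L = P_1 × (1−P_2) = 0.0407 × 0.7790 = 0.03167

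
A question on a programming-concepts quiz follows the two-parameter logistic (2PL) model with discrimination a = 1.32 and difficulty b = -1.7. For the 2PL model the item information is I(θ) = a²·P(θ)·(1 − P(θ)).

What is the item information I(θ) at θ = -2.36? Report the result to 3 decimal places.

P = 1/(1+e^{0.8712}) = 0.2950
P(1−P) = 0.2950 × 0.7050 = 0.2080
I = a² × P(1−P) = 1.32² × 0.2080 = 0.36238

0.362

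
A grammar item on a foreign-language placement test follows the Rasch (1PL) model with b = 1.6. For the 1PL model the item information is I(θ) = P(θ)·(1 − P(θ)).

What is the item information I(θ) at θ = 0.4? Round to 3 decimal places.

0.178

P = 1/(1+e^{1.2000}) = 0.2315
P(1−P) = 0.2315 × 0.7685 = 0.1779
I = P(1−P) = 0.17789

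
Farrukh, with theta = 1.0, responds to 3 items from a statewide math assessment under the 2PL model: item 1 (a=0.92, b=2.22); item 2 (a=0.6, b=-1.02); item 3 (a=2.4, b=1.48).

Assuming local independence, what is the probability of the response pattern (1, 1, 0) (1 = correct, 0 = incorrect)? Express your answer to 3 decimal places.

P(theta) = 1 / (1 + exp(−a(theta − b)))
P_1 = 1/(1+e^{1.1224}) = 0.2456
P_2 = 1/(1+e^{-1.2120}) = 0.7707
P_3 = 1/(1+e^{1.1520}) = 0.2401
L = P_1 × P_2 × (1−P_3) = 0.2456 × 0.7707 × 0.7599 = 0.14380

0.144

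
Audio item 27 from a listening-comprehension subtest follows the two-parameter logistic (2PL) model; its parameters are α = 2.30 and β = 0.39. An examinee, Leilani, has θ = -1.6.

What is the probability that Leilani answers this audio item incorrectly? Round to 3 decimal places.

0.990

P(θ) = 1 / (1 + exp(−α(θ − β)))
Exponent: 2.30 × (-1.6 − 0.39) = -4.5770
1/(1 + e^{4.5770}) = 0.0102
P(incorrect) = 1 − 0.0102 = 0.9898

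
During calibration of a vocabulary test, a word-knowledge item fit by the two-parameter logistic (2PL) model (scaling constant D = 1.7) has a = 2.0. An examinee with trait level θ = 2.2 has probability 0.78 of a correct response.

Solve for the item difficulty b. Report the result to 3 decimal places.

P(θ) = 1 / (1 + exp(−D·a(θ − b)))
logit(0.78) = ln(0.78/0.22) = 1.2657
b = θ − logit/(1.7·a) = 2.2 − 1.2657/3.4000 = 1.8277

1.828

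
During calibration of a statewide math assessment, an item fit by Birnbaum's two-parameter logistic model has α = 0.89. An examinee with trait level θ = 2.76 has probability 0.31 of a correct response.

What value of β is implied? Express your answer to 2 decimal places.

3.66

P(θ) = 1 / (1 + exp(−α(θ − β)))
logit(0.31) = ln(0.31/0.69) = -0.8001
β = θ − logit/(α) = 2.76 − (-0.8001)/0.8900 = 3.6590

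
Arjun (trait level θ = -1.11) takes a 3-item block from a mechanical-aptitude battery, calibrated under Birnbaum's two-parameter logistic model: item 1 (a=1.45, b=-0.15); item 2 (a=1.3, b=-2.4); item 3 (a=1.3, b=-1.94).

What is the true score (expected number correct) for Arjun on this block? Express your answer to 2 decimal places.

1.79

P(θ) = 1 / (1 + exp(−a(θ − b)))
P_1 = 1/(1+e^{1.3920}) = 0.1991
P_2 = 1/(1+e^{-1.6770}) = 0.8425
P_3 = 1/(1+e^{-1.0790}) = 0.7463
E[score] = 0.1991 + 0.8425 + 0.7463 = 1.7879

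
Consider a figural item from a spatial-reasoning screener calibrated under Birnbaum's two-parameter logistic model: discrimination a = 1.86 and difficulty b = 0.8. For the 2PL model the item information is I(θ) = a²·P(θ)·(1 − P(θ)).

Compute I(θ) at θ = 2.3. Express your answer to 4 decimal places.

0.1886

P = 1/(1+e^{-2.7900}) = 0.9421
P(1−P) = 0.9421 × 0.0579 = 0.0545
I = a² × P(1−P) = 1.86² × 0.0545 = 0.18861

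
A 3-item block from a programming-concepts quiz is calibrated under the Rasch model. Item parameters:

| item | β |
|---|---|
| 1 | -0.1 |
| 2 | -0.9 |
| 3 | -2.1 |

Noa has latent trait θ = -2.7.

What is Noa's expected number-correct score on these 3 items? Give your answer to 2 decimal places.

0.57

P(θ) = 1 / (1 + exp(−(θ − β)))
P_1 = 1/(1+e^{2.6000}) = 0.0691
P_2 = 1/(1+e^{1.8000}) = 0.1419
P_3 = 1/(1+e^{0.6000}) = 0.3543
E[score] = 0.0691 + 0.1419 + 0.3543 = 0.5653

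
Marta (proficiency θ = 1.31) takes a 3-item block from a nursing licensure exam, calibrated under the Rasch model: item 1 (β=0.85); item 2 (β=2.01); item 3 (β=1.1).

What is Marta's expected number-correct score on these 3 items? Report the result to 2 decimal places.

1.50

P(θ) = 1 / (1 + exp(−(θ − β)))
P_1 = 1/(1+e^{-0.4600}) = 0.6130
P_2 = 1/(1+e^{0.7000}) = 0.3318
P_3 = 1/(1+e^{-0.2100}) = 0.5523
E[score] = 0.6130 + 0.3318 + 0.5523 = 1.4971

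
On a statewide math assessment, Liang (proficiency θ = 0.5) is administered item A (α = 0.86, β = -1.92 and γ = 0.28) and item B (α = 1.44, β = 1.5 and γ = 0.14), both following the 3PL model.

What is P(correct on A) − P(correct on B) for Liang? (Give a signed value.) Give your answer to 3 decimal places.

0.615

P(θ) = γ + (1 − γ) · 1 / (1 + exp(−α(θ − β)))
P_A = 0.9201
P_B = 0.3047
P_A − P_B = 0.6154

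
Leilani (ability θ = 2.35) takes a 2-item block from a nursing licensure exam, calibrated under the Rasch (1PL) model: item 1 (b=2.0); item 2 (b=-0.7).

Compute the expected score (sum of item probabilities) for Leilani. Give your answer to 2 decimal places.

P(θ) = 1 / (1 + exp(−(θ − b)))
P_1 = 1/(1+e^{-0.3500}) = 0.5866
P_2 = 1/(1+e^{-3.0500}) = 0.9548
E[score] = 0.5866 + 0.9548 = 1.5414

1.54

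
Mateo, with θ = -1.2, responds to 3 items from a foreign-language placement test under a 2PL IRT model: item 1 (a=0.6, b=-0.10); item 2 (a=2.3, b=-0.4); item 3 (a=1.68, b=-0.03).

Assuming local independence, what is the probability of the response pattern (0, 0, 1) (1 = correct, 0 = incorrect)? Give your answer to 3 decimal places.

P(θ) = 1 / (1 + exp(−a(θ − b)))
P_1 = 1/(1+e^{0.6600}) = 0.3407
P_2 = 1/(1+e^{1.8400}) = 0.1371
P_3 = 1/(1+e^{1.9656}) = 0.1229
L = (1−P_1) × (1−P_2) × P_3 = 0.6593 × 0.8629 × 0.1229 = 0.06990

0.070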